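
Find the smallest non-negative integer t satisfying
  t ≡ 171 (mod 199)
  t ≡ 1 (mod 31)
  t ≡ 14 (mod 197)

The moduli are pairwise coprime; N = 199·31·197 = 1215293.
N/199 = 6107; 6107 ≡ 137 (mod 199); 137·138 ≡ 1, so inverse 138.
N/31 = 39203; 39203 ≡ 19 (mod 31); 19·18 ≡ 1, so inverse 18.
N/197 = 6169; 6169 ≡ 62 (mod 197); 62·143 ≡ 1, so inverse 143.
t ≡ 171·6107·138 + 1·39203·18 + 14·6169·143 = 157168978.
157168978 mod 1215293 = 396181.

396181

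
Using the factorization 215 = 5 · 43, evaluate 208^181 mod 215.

Mod 5: 208 ≡ 3; by Fermat, exponent reduces to 181 mod 4 = 1; 3^1 ≡ 3 (mod 5).
Mod 43: 208 ≡ 36; by Fermat, exponent reduces to 181 mod 42 = 13; 36^13 ≡ 36 (mod 43).
Combine by CRT: x ≡ 3 (mod 5), x ≡ 36 (mod 43) ⇒ x ≡ 208 (mod 215).

208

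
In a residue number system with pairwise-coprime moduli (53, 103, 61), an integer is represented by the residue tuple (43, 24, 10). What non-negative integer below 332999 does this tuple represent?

The moduli are pairwise coprime; N = 53·103·61 = 332999.
N/53 = 6283; 6283 ≡ 29 (mod 53); 29·11 ≡ 1, so inverse 11.
N/103 = 3233; 3233 ≡ 40 (mod 103); 40·85 ≡ 1, so inverse 85.
N/61 = 5459; 5459 ≡ 30 (mod 61); 30·59 ≡ 1, so inverse 59.
x ≡ 43·6283·11 + 24·3233·85 + 10·5459·59 = 12787989.
12787989 mod 332999 = 134027.

134027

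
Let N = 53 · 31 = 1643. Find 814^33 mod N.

450

Mod 53: 814 ≡ 19; 19^33 ≡ 26 (mod 53).
Mod 31: 814 ≡ 8; by Fermat, exponent reduces to 33 mod 30 = 3; 8^3 ≡ 16 (mod 31).
Combine by CRT: x ≡ 26 (mod 53), x ≡ 16 (mod 31) ⇒ x ≡ 450 (mod 1643).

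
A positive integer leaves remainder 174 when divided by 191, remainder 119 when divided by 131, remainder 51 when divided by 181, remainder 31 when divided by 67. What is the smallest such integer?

101612365

The moduli are pairwise coprime; N = 191·131·181·67 = 303429667.
N/191 = 1588637; 1588637 ≡ 90 (mod 191); 90·104 ≡ 1, so inverse 104.
N/131 = 2316257; 2316257 ≡ 46 (mod 131); 46·94 ≡ 1, so inverse 94.
N/181 = 1676407; 1676407 ≡ 166 (mod 181); 166·12 ≡ 1, so inverse 12.
N/67 = 4528801; 4528801 ≡ 3 (mod 67); 3·45 ≡ 1, so inverse 45.
m ≡ 174·1588637·104 + 119·2316257·94 + 51·1676407·12 + 31·4528801·45 = 62001264433.
62001264433 mod 303429667 = 101612365.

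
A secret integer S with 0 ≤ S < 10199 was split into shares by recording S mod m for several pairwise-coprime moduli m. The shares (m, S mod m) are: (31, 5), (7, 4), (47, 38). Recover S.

10049

From S ≡ 5 (mod 31) write S = 5 + 31t. Substituting into S ≡ 4 (mod 7) gives 31t ≡ 6 (mod 7), and since 3⁻¹ ≡ 5 (mod 7), t ≡ 2. Hence S ≡ 5 + 31·2 = 67 (mod 217).
From S ≡ 67 (mod 217) write S = 67 + 217t. Substituting into S ≡ 38 (mod 47) gives 217t ≡ 18 (mod 47), and since 29⁻¹ ≡ 13 (mod 47), t ≡ 46. Hence S ≡ 67 + 217·46 = 10049 (mod 10199).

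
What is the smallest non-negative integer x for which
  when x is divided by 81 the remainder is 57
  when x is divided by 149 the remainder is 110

Combine the congruences pairwise.
From x ≡ 57 (mod 81) write x = 57 + 81t. Substituting into x ≡ 110 (mod 149) gives 81t ≡ 53 (mod 149), and since 81⁻¹ ≡ 46 (mod 149), t ≡ 54. Hence x ≡ 57 + 81·54 = 4431 (mod 12069).

4431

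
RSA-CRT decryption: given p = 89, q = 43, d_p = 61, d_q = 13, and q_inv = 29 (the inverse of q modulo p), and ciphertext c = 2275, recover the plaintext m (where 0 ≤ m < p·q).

m₁ = c^(d_p) mod p: c ≡ 50 (mod 89), and 50^61 mod 89 = 22.
m₂ = c^(d_q) mod q: c ≡ 39 (mod 43), and 39^13 mod 43 = 32.
h = q_inv·(m₁ − m₂) mod p = 29·(22 − 32) mod 89 = 66.
m = m₂ + h·q = 32 + 66·43 = 2870.

2870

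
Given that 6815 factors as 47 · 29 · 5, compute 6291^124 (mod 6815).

Mod 47: 6291 ≡ 40; by Fermat, exponent reduces to 124 mod 46 = 32; 40^32 ≡ 18 (mod 47).
Mod 29: 6291 ≡ 27; by Fermat, exponent reduces to 124 mod 28 = 12; 27^12 ≡ 7 (mod 29).
Mod 5: 6291 ≡ 1; since 4 | 124, by Fermat 1^124 ≡ 1 (mod 5).
Combine by CRT: x ≡ 18 (mod 47), x ≡ 7 (mod 29), x ≡ 1 (mod 5) ⇒ x ≡ 2791 (mod 6815).

2791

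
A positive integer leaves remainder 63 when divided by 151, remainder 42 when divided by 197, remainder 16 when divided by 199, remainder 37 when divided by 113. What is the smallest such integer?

115573047

From x ≡ 63 (mod 151) write x = 63 + 151t. Substituting into x ≡ 42 (mod 197) gives 151t ≡ 176 (mod 197), and since 151⁻¹ ≡ 167 (mod 197), t ≡ 39. Hence x ≡ 63 + 151·39 = 5952 (mod 29747).
From x ≡ 5952 (mod 29747) write x = 5952 + 29747t. Substituting into x ≡ 16 (mod 199) gives 29747t ≡ 34 (mod 199), and since 96⁻¹ ≡ 85 (mod 199), t ≡ 104. Hence x ≡ 5952 + 29747·104 = 3099640 (mod 5919653).
From x ≡ 3099640 (mod 5919653) write x = 3099640 + 5919653t. Substituting into x ≡ 37 (mod 113) gives 5919653t ≡ 100 (mod 113), and since 35⁻¹ ≡ 42 (mod 113), t ≡ 19. Hence x ≡ 3099640 + 5919653·19 = 115573047 (mod 668920789).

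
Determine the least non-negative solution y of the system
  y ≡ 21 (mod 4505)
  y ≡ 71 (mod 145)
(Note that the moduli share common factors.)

gcd(4505, 145) = 5 and 5 | (71 − 21), so the pair is consistent; merging gives y ≡ 22546 (mod 130645), where 130645 = lcm(4505, 145).
The solution is unique modulo lcm(4505, 145) = 130645.

22546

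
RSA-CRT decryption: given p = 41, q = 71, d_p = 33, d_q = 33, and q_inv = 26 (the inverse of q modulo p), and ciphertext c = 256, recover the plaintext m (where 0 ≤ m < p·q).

m₁ = c^(d_p) mod p: c ≡ 10 (mod 41), and 10^33 mod 41 = 16.
m₂ = c^(d_q) mod q: c ≡ 43 (mod 71), and 43^33 mod 71 = 24.
h = q_inv·(m₁ − m₂) mod p = 26·(16 − 24) mod 41 = 38.
m = m₂ + h·q = 24 + 38·71 = 2722.

2722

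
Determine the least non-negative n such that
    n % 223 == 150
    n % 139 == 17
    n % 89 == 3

1800206

The moduli are pairwise coprime; M = 223·139·89 = 2758733.
M/223 = 12371; 12371 ≡ 106 (mod 223); 106·162 ≡ 1, so inverse 162.
M/139 = 19847; 19847 ≡ 109 (mod 139); 109·88 ≡ 1, so inverse 88.
M/89 = 30997; 30997 ≡ 25 (mod 89); 25·57 ≡ 1, so inverse 57.
n ≡ 150·12371·162 + 17·19847·88 + 3·30997·57 = 335606899.
335606899 mod 2758733 = 1800206.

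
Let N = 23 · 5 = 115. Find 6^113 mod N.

101

Mod 23: 6 ≡ 6; by Fermat, exponent reduces to 113 mod 22 = 3; 6^3 ≡ 9 (mod 23).
Mod 5: 6 ≡ 1; by Fermat, exponent reduces to 113 mod 4 = 1; 1^1 ≡ 1 (mod 5).
Combine by CRT: x ≡ 9 (mod 23), x ≡ 1 (mod 5) ⇒ x ≡ 101 (mod 115).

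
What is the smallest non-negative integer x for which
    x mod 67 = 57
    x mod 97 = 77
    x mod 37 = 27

Combine the congruences pairwise.
From x ≡ 57 (mod 67) write x = 57 + 67t. Substituting into x ≡ 77 (mod 97) gives 67t ≡ 20 (mod 97), and since 67⁻¹ ≡ 42 (mod 97), t ≡ 64. Hence x ≡ 57 + 67·64 = 4345 (mod 6499).
From x ≡ 4345 (mod 6499) write x = 4345 + 6499t. Substituting into x ≡ 27 (mod 37) gives 6499t ≡ 11 (mod 37), and since 24⁻¹ ≡ 17 (mod 37), t ≡ 2. Hence x ≡ 4345 + 6499·2 = 17343 (mod 240463).

17343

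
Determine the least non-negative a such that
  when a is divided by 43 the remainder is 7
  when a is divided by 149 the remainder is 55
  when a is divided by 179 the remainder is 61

581453

The moduli are pairwise coprime; N = 43·149·179 = 1146853.
N/43 = 26671; 26671 ≡ 11 (mod 43); 11·4 ≡ 1, so inverse 4.
N/149 = 7697; 7697 ≡ 98 (mod 149); 98·111 ≡ 1, so inverse 111.
N/179 = 6407; 6407 ≡ 142 (mod 179); 142·29 ≡ 1, so inverse 29.
a ≡ 7·26671·4 + 55·7697·111 + 61·6407·29 = 59070956.
59070956 mod 1146853 = 581453.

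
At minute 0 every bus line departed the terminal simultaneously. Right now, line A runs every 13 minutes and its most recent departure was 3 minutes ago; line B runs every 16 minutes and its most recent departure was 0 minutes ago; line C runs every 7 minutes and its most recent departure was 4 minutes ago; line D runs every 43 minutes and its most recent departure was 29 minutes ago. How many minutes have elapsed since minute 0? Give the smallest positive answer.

From t ≡ 3 (mod 13) write t = 3 + 13s. Substituting into t ≡ 0 (mod 16) gives 13s ≡ 13 (mod 16), and since 13⁻¹ ≡ 5 (mod 16), s ≡ 1. Hence t ≡ 3 + 13·1 = 16 (mod 208).
From t ≡ 16 (mod 208) write t = 16 + 208s. Substituting into t ≡ 4 (mod 7) gives 208s ≡ 2 (mod 7), and since 5⁻¹ ≡ 3 (mod 7), s ≡ 6. Hence t ≡ 16 + 208·6 = 1264 (mod 1456).
From t ≡ 1264 (mod 1456) write t = 1264 + 1456s. Substituting into t ≡ 29 (mod 43) gives 1456s ≡ 12 (mod 43), and since 37⁻¹ ≡ 7 (mod 43), s ≡ 41. Hence t ≡ 1264 + 1456·41 = 60960 (mod 62608).

60960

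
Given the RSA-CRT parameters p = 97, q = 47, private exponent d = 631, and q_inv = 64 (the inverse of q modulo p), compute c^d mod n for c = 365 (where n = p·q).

d_p = d mod (p−1) = 631 mod 96 = 55; d_q = d mod (q−1) = 33.
m₁ = c^(d_p) mod p: c ≡ 74 (mod 97), and 74^55 mod 97 = 26.
m₂ = c^(d_q) mod q: c ≡ 36 (mod 47), and 36^33 mod 47 = 42.
h = q_inv·(m₁ − m₂) mod p = 64·(26 − 42) mod 97 = 43.
m = m₂ + h·q = 42 + 43·47 = 2063.

2063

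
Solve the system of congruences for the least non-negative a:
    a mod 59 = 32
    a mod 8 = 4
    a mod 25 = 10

5460

Combine the congruences pairwise.
From a ≡ 32 (mod 59) write a = 32 + 59t. Substituting into a ≡ 4 (mod 8) gives 59t ≡ 4 (mod 8), and since 3⁻¹ ≡ 3 (mod 8), t ≡ 4. Hence a ≡ 32 + 59·4 = 268 (mod 472).
From a ≡ 268 (mod 472) write a = 268 + 472t. Substituting into a ≡ 10 (mod 25) gives 472t ≡ 17 (mod 25), and since 22⁻¹ ≡ 8 (mod 25), t ≡ 11. Hence a ≡ 268 + 472·11 = 5460 (mod 11800).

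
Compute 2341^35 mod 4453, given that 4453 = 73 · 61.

Mod 73: 2341 ≡ 5; 5^35 ≡ 29 (mod 73).
Mod 61: 2341 ≡ 23; 23^35 ≡ 11 (mod 61).
Combine by CRT: x ≡ 29 (mod 73), x ≡ 11 (mod 61) ⇒ x ≡ 2146 (mod 4453).

2146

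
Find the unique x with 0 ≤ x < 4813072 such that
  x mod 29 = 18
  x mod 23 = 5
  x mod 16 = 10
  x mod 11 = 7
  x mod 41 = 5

1911466

From x ≡ 18 (mod 29) write x = 18 + 29t. Substituting into x ≡ 5 (mod 23) gives 29t ≡ 10 (mod 23), and since 6⁻¹ ≡ 4 (mod 23), t ≡ 17. Hence x ≡ 18 + 29·17 = 511 (mod 667).
From x ≡ 511 (mod 667) write x = 511 + 667t. Substituting into x ≡ 10 (mod 16) gives 667t ≡ 11 (mod 16), and since 11⁻¹ ≡ 3 (mod 16), t ≡ 1. Hence x ≡ 511 + 667·1 = 1178 (mod 10672).
From x ≡ 1178 (mod 10672) write x = 1178 + 10672t. Substituting into x ≡ 7 (mod 11) gives 10672t ≡ 6 (mod 11), and since 2⁻¹ ≡ 6 (mod 11), t ≡ 3. Hence x ≡ 1178 + 10672·3 = 33194 (mod 117392).
From x ≡ 33194 (mod 117392) write x = 33194 + 117392t. Substituting into x ≡ 5 (mod 41) gives 117392t ≡ 21 (mod 41), and since 9⁻¹ ≡ 32 (mod 41), t ≡ 16. Hence x ≡ 33194 + 117392·16 = 1911466 (mod 4813072).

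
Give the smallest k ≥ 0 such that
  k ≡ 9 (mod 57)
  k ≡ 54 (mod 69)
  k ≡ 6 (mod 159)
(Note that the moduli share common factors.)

Combine the congruences pairwise.
gcd(57, 69) = 3 and 3 | (54 − 9), so the pair is consistent; merging gives k ≡ 123 (mod 1311), where 1311 = lcm(57, 69).
gcd(1311, 159) = 3 and 3 | (6 − 123), so the pair is consistent; merging gives k ≡ 65673 (mod 69483), where 69483 = lcm(1311, 159).
The solution is unique modulo lcm(57, 69, 159) = 69483.

65673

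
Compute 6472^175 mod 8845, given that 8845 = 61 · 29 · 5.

5103

Mod 61: 6472 ≡ 6; by Fermat, exponent reduces to 175 mod 60 = 55; 6^55 ≡ 40 (mod 61).
Mod 29: 6472 ≡ 5; by Fermat, exponent reduces to 175 mod 28 = 7; 5^7 ≡ 28 (mod 29).
Mod 5: 6472 ≡ 2; by Fermat, exponent reduces to 175 mod 4 = 3; 2^3 ≡ 3 (mod 5).
Combine by CRT: x ≡ 40 (mod 61), x ≡ 28 (mod 29), x ≡ 3 (mod 5) ⇒ x ≡ 5103 (mod 8845).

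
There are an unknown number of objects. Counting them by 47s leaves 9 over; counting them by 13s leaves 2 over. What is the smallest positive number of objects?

197

Combine the congruences pairwise.
From N ≡ 9 (mod 47) write N = 9 + 47t. Substituting into N ≡ 2 (mod 13) gives 47t ≡ 6 (mod 13), and since 8⁻¹ ≡ 5 (mod 13), t ≡ 4. Hence N ≡ 9 + 47·4 = 197 (mod 611).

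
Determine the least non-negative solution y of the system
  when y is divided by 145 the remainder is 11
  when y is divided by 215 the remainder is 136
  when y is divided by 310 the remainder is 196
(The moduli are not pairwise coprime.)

260286

Combine the congruences pairwise.
gcd(145, 215) = 5 and 5 | (136 − 11), so the pair is consistent; merging gives y ≡ 4651 (mod 6235), where 6235 = lcm(145, 215).
gcd(6235, 310) = 5 and 5 | (196 − 4651), so the pair is consistent; merging gives y ≡ 260286 (mod 386570), where 386570 = lcm(6235, 310).
The solution is unique modulo lcm(145, 215, 310) = 386570.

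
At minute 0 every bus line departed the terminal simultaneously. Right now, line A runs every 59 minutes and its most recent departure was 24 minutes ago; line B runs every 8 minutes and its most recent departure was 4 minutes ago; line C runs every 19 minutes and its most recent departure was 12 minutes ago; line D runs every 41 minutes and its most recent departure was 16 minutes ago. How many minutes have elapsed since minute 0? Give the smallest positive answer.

The moduli are pairwise coprime; N = 59·8·19·41 = 367688.
N/59 = 6232; 6232 ≡ 37 (mod 59); 37·8 ≡ 1, so inverse 8.
N/8 = 45961; 45961 ≡ 1 (mod 8), inverse 1.
N/19 = 19352; 19352 ≡ 10 (mod 19); 10·2 ≡ 1, so inverse 2.
N/41 = 8968; 8968 ≡ 30 (mod 41); 30·26 ≡ 1, so inverse 26.
t ≡ 24·6232·8 + 4·45961·1 + 12·19352·2 + 16·8968·26 = 5575524.
5575524 mod 367688 = 60204.

60204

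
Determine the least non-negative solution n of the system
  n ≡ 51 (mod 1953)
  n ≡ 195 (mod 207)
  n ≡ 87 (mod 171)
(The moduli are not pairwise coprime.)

353544

gcd(1953, 207) = 9 and 9 | (195 − 51), so the pair is consistent; merging gives n ≡ 39111 (mod 44919), where 44919 = lcm(1953, 207).
gcd(44919, 171) = 9 and 9 | (87 − 39111), so the pair is consistent; merging gives n ≡ 353544 (mod 853461), where 853461 = lcm(44919, 171).
The solution is unique modulo lcm(1953, 207, 171) = 853461.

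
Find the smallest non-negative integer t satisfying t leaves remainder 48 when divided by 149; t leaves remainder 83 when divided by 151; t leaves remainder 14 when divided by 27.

211181

The moduli are pairwise coprime; N = 149·151·27 = 607473.
N/149 = 4077; 4077 ≡ 54 (mod 149); 54·69 ≡ 1, so inverse 69.
N/151 = 4023; 4023 ≡ 97 (mod 151); 97·137 ≡ 1, so inverse 137.
N/27 = 22499; 22499 ≡ 8 (mod 27); 8·17 ≡ 1, so inverse 17.
t ≡ 48·4077·69 + 83·4023·137 + 14·22499·17 = 64603319.
64603319 mod 607473 = 211181.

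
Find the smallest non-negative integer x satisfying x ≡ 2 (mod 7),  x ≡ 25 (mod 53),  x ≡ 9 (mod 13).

555

The moduli are pairwise coprime; N = 7·53·13 = 4823.
N/7 = 689; 689 ≡ 3 (mod 7); 3·5 ≡ 1, so inverse 5.
N/53 = 91; 91 ≡ 38 (mod 53); 38·7 ≡ 1, so inverse 7.
N/13 = 371; 371 ≡ 7 (mod 13); 7·2 ≡ 1, so inverse 2.
x ≡ 2·689·5 + 25·91·7 + 9·371·2 = 29493.
29493 mod 4823 = 555.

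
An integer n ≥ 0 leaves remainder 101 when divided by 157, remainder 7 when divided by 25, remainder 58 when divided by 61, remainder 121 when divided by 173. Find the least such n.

The moduli are pairwise coprime; M = 157·25·61·173 = 41420525.
M/157 = 263825; 263825 ≡ 65 (mod 157); 65·29 ≡ 1, so inverse 29.
M/25 = 1656821; 1656821 ≡ 21 (mod 25); 21·6 ≡ 1, so inverse 6.
M/61 = 679025; 679025 ≡ 34 (mod 61); 34·9 ≡ 1, so inverse 9.
M/173 = 239425; 239425 ≡ 166 (mod 173); 166·74 ≡ 1, so inverse 74.
n ≡ 101·263825·29 + 7·1656821·6 + 58·679025·9 + 121·239425·74 = 3340592407.
3340592407 mod 41420525 = 26950407.

26950407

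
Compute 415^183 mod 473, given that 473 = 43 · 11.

Mod 43: 415 ≡ 28; by Fermat, exponent reduces to 183 mod 42 = 15; 28^15 ≡ 39 (mod 43).
Mod 11: 415 ≡ 8; by Fermat, exponent reduces to 183 mod 10 = 3; 8^3 ≡ 6 (mod 11).
Combine by CRT: x ≡ 39 (mod 43), x ≡ 6 (mod 11) ⇒ x ≡ 39 (mod 473).

39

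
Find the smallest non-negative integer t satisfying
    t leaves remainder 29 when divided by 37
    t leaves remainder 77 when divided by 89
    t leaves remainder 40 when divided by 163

268501

From t ≡ 29 (mod 37) write t = 29 + 37s. Substituting into t ≡ 77 (mod 89) gives 37s ≡ 48 (mod 89), and since 37⁻¹ ≡ 77 (mod 89), s ≡ 47. Hence t ≡ 29 + 37·47 = 1768 (mod 3293).
From t ≡ 1768 (mod 3293) write t = 1768 + 3293s. Substituting into t ≡ 40 (mod 163) gives 3293s ≡ 65 (mod 163), and since 33⁻¹ ≡ 84 (mod 163), s ≡ 81. Hence t ≡ 1768 + 3293·81 = 268501 (mod 536759).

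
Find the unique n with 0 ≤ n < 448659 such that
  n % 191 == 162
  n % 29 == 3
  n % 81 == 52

The moduli are pairwise coprime; M = 191·29·81 = 448659.
M/191 = 2349; 2349 ≡ 57 (mod 191); 57·124 ≡ 1, so inverse 124.
M/29 = 15471; 15471 ≡ 14 (mod 29); 14·27 ≡ 1, so inverse 27.
M/81 = 5539; 5539 ≡ 31 (mod 81); 31·34 ≡ 1, so inverse 34.
n ≡ 162·2349·124 + 3·15471·27 + 52·5539·34 = 58232815.
58232815 mod 448659 = 355804.

355804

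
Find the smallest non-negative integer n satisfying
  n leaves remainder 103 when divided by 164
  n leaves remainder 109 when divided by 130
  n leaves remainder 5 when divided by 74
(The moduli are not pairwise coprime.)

gcd(164, 130) = 2 and 2 | (109 − 103), so the pair is consistent; merging gives n ≡ 759 (mod 10660), where 10660 = lcm(164, 130).
gcd(10660, 74) = 2 and 2 | (5 − 759), so the pair is consistent; merging gives n ≡ 160659 (mod 394420), where 394420 = lcm(10660, 74).
The solution is unique modulo lcm(164, 130, 74) = 394420.

160659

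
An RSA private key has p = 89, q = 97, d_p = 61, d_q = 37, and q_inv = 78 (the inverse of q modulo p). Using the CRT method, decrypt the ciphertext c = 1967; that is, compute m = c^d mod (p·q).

570

m₁ = c^(d_p) mod p: c ≡ 9 (mod 89), and 9^61 mod 89 = 36.
m₂ = c^(d_q) mod q: c ≡ 27 (mod 97), and 27^37 mod 97 = 85.
h = q_inv·(m₁ − m₂) mod p = 78·(36 − 85) mod 89 = 5.
m = m₂ + h·q = 85 + 5·97 = 570.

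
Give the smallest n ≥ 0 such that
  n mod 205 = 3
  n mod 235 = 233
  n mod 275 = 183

Combine the congruences pairwise.
gcd(205, 235) = 5 and 5 | (233 − 3), so the pair is consistent; merging gives n ≡ 1643 (mod 9635), where 9635 = lcm(205, 235).
gcd(9635, 275) = 5 and 5 | (183 − 1643), so the pair is consistent; merging gives n ≡ 184708 (mod 529925), where 529925 = lcm(9635, 275).
The solution is unique modulo lcm(205, 235, 275) = 529925.

184708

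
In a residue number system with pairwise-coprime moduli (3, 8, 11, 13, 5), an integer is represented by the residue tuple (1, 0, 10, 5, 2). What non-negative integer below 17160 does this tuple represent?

3112

From x ≡ 1 (mod 3) write x = 1 + 3t. Substituting into x ≡ 0 (mod 8) gives 3t ≡ 7 (mod 8), and since 3⁻¹ ≡ 3 (mod 8), t ≡ 5. Hence x ≡ 1 + 3·5 = 16 (mod 24).
From x ≡ 16 (mod 24) write x = 16 + 24t. Substituting into x ≡ 10 (mod 11) gives 24t ≡ 5 (mod 11), and since 2⁻¹ ≡ 6 (mod 11), t ≡ 8. Hence x ≡ 16 + 24·8 = 208 (mod 264).
From x ≡ 208 (mod 264) write x = 208 + 264t. Substituting into x ≡ 5 (mod 13) gives 264t ≡ 5 (mod 13), and since 4⁻¹ ≡ 10 (mod 13), t ≡ 11. Hence x ≡ 208 + 264·11 = 3112 (mod 3432).
From x ≡ 3112 (mod 3432) write x = 3112 + 3432t. Substituting into x ≡ 2 (mod 5) gives 3432t ≡ 0 (mod 5), and since 2⁻¹ ≡ 3 (mod 5), t ≡ 0. Hence x ≡ 3112 + 3432·0 = 3112 (mod 17160).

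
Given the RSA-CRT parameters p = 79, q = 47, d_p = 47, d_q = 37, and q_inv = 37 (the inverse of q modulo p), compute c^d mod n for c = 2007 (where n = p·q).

m₁ = c^(d_p) mod p: c ≡ 32 (mod 79), and 32^47 mod 79 = 2.
m₂ = c^(d_q) mod q: c ≡ 33 (mod 47), and 33^37 mod 47 = 35.
h = q_inv·(m₁ − m₂) mod p = 37·(2 − 35) mod 79 = 43.
m = m₂ + h·q = 35 + 43·47 = 2056.

2056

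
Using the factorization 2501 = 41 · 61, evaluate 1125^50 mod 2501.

Mod 41: 1125 ≡ 18; by Fermat, exponent reduces to 50 mod 40 = 10; 18^10 ≡ 1 (mod 41).
Mod 61: 1125 ≡ 27; 27^50 ≡ 1 (mod 61).
Combine by CRT: x ≡ 1 (mod 41), x ≡ 1 (mod 61) ⇒ x ≡ 1 (mod 2501).

1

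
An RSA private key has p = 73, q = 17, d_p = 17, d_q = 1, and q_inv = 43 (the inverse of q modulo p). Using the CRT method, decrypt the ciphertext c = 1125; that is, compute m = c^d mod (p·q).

m₁ = c^(d_p) mod p: c ≡ 30 (mod 73), and 30^17 mod 73 = 21.
m₂ = c^(d_q) mod q: c ≡ 3 (mod 17), and 3^1 mod 17 = 3.
h = q_inv·(m₁ − m₂) mod p = 43·(21 − 3) mod 73 = 44.
m = m₂ + h·q = 3 + 44·17 = 751.

751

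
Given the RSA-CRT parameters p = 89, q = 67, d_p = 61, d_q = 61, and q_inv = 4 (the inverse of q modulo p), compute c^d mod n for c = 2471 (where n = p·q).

40

m₁ = c^(d_p) mod p: c ≡ 68 (mod 89), and 68^61 mod 89 = 40.
m₂ = c^(d_q) mod q: c ≡ 59 (mod 67), and 59^61 mod 67 = 40.
h = q_inv·(m₁ − m₂) mod p = 4·(40 − 40) mod 89 = 0.
m = m₂ + h·q = 40 + 0·67 = 40.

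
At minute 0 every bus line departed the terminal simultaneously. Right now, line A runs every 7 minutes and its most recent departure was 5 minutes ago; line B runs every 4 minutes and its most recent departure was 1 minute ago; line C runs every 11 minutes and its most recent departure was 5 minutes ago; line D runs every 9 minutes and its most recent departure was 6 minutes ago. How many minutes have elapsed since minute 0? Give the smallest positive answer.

The moduli are pairwise coprime; N = 7·4·11·9 = 2772.
N/7 = 396; 396 ≡ 4 (mod 7); 4·2 ≡ 1, so inverse 2.
N/4 = 693; 693 ≡ 1 (mod 4), inverse 1.
N/11 = 252; 252 ≡ 10 (mod 11); 10·10 ≡ 1, so inverse 10.
N/9 = 308; 308 ≡ 2 (mod 9); 2·5 ≡ 1, so inverse 5.
t ≡ 5·396·2 + 1·693·1 + 5·252·10 + 6·308·5 = 26493.
26493 mod 2772 = 1545.

1545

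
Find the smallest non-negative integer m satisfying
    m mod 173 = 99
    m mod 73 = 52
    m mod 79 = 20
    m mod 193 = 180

The moduli are pairwise coprime; N = 173·73·79·193 = 192554363.
N/173 = 1113031; 1113031 ≡ 122 (mod 173); 122·78 ≡ 1, so inverse 78.
N/73 = 2637731; 2637731 ≡ 22 (mod 73); 22·10 ≡ 1, so inverse 10.
N/79 = 2437397; 2437397 ≡ 10 (mod 79); 10·8 ≡ 1, so inverse 8.
N/193 = 997691; 997691 ≡ 74 (mod 193); 74·60 ≡ 1, so inverse 60.
m ≡ 99·1113031·78 + 52·2637731·10 + 20·2437397·8 + 180·997691·60 = 21131491822.
21131491822 mod 192554363 = 143066255.

143066255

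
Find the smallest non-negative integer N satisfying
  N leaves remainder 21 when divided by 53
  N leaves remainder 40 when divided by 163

From N ≡ 21 (mod 53) write N = 21 + 53t. Substituting into N ≡ 40 (mod 163) gives 53t ≡ 19 (mod 163), and since 53⁻¹ ≡ 40 (mod 163), t ≡ 108. Hence N ≡ 21 + 53·108 = 5745 (mod 8639).

5745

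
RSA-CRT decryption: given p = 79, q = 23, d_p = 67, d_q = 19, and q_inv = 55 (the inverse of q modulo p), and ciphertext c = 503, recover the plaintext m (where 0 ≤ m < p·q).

592

m₁ = c^(d_p) mod p: c ≡ 29 (mod 79), and 29^67 mod 79 = 39.
m₂ = c^(d_q) mod q: c ≡ 20 (mod 23), and 20^19 mod 23 = 17.
h = q_inv·(m₁ − m₂) mod p = 55·(39 − 17) mod 79 = 25.
m = m₂ + h·q = 17 + 25·23 = 592.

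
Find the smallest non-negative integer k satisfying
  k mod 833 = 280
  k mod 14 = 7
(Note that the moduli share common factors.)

1113

gcd(833, 14) = 7 and 7 | (7 − 280), so the pair is consistent; merging gives k ≡ 1113 (mod 1666), where 1666 = lcm(833, 14).
The solution is unique modulo lcm(833, 14) = 1666.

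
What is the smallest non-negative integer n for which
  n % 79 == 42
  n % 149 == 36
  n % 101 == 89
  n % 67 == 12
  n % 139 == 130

2691694125

The moduli are pairwise coprime; M = 79·149·101·67·139 = 11071955623.
M/79 = 140151337; 140151337 ≡ 44 (mod 79); 44·9 ≡ 1, so inverse 9.
M/149 = 74308427; 74308427 ≡ 41 (mod 149); 41·40 ≡ 1, so inverse 40.
M/101 = 109623323; 109623323 ≡ 44 (mod 101); 44·62 ≡ 1, so inverse 62.
M/67 = 165253069; 165253069 ≡ 48 (mod 67); 48·7 ≡ 1, so inverse 7.
M/139 = 79654357; 79654357 ≡ 129 (mod 139); 129·125 ≡ 1, so inverse 125.
n ≡ 42·140151337·9 + 36·74308427·40 + 89·109623323·62 + 12·165253069·7 + 130·79654357·125 = 2073147395626.
2073147395626 mod 11071955623 = 2691694125.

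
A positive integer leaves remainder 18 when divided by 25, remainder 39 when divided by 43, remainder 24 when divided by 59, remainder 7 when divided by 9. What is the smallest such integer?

568843

The moduli are pairwise coprime; N = 25·43·59·9 = 570825.
N/25 = 22833; 22833 ≡ 8 (mod 25); 8·22 ≡ 1, so inverse 22.
N/43 = 13275; 13275 ≡ 31 (mod 43); 31·25 ≡ 1, so inverse 25.
N/59 = 9675; 9675 ≡ 58 (mod 59); 58·58 ≡ 1, so inverse 58.
N/9 = 63425; 63425 ≡ 2 (mod 9); 2·5 ≡ 1, so inverse 5.
t ≡ 18·22833·22 + 39·13275·25 + 24·9675·58 + 7·63425·5 = 37672468.
37672468 mod 570825 = 568843.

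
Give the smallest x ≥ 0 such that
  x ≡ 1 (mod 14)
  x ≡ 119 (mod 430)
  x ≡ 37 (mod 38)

gcd(14, 430) = 2 and 2 | (119 − 1), so the pair is consistent; merging gives x ≡ 2269 (mod 3010), where 3010 = lcm(14, 430).
gcd(3010, 38) = 2 and 2 | (37 − 2269), so the pair is consistent; merging gives x ≡ 20329 (mod 57190), where 57190 = lcm(3010, 38).
The solution is unique modulo lcm(14, 430, 38) = 57190.

20329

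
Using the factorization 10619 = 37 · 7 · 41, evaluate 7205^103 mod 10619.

Mod 37: 7205 ≡ 27; by Fermat, exponent reduces to 103 mod 36 = 31; 27^31 ≡ 27 (mod 37).
Mod 7: 7205 ≡ 2; by Fermat, exponent reduces to 103 mod 6 = 1; 2^1 ≡ 2 (mod 7).
Mod 41: 7205 ≡ 30; by Fermat, exponent reduces to 103 mod 40 = 23; 30^23 ≡ 19 (mod 41).
Combine by CRT: x ≡ 27 (mod 37), x ≡ 2 (mod 7), x ≡ 19 (mod 41) ⇒ x ≡ 6169 (mod 10619).

6169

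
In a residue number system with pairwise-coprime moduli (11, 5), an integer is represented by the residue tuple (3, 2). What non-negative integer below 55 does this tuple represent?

47

Combine the congruences pairwise.
From x ≡ 3 (mod 11) write x = 3 + 11t. Substituting into x ≡ 2 (mod 5) gives 11t ≡ 4 (mod 5), and since 1⁻¹ ≡ 1 (mod 5), t ≡ 4. Hence x ≡ 3 + 11·4 = 47 (mod 55).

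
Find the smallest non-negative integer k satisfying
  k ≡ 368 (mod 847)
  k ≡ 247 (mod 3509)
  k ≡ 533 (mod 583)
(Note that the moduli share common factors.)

1207343

Combine the congruences pairwise.
gcd(847, 3509) = 121 and 121 | (247 − 368), so the pair is consistent; merging gives k ≡ 3756 (mod 24563), where 24563 = lcm(847, 3509).
gcd(24563, 583) = 11 and 11 | (533 − 3756), so the pair is consistent; merging gives k ≡ 1207343 (mod 1301839), where 1301839 = lcm(24563, 583).
The solution is unique modulo lcm(847, 3509, 583) = 1301839.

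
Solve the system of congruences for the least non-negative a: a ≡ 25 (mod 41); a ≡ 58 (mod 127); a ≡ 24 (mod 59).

146108

The moduli are pairwise coprime; N = 41·127·59 = 307213.
N/41 = 7493; 7493 ≡ 31 (mod 41); 31·4 ≡ 1, so inverse 4.
N/127 = 2419; 2419 ≡ 6 (mod 127); 6·106 ≡ 1, so inverse 106.
N/59 = 5207; 5207 ≡ 15 (mod 59); 15·4 ≡ 1, so inverse 4.
a ≡ 25·7493·4 + 58·2419·106 + 24·5207·4 = 16121184.
16121184 mod 307213 = 146108.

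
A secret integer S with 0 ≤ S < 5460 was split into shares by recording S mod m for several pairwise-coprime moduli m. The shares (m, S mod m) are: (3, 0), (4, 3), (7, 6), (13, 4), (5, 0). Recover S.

615

From S ≡ 0 (mod 3) write S = 0 + 3t. Substituting into S ≡ 3 (mod 4) gives 3t ≡ 3 (mod 4), and since 3⁻¹ ≡ 3 (mod 4), t ≡ 1. Hence S ≡ 0 + 3·1 = 3 (mod 12).
From S ≡ 3 (mod 12) write S = 3 + 12t. Substituting into S ≡ 6 (mod 7) gives 12t ≡ 3 (mod 7), and since 5⁻¹ ≡ 3 (mod 7), t ≡ 2. Hence S ≡ 3 + 12·2 = 27 (mod 84).
From S ≡ 27 (mod 84) write S = 27 + 84t. Substituting into S ≡ 4 (mod 13) gives 84t ≡ 3 (mod 13), and since 6⁻¹ ≡ 11 (mod 13), t ≡ 7. Hence S ≡ 27 + 84·7 = 615 (mod 1092).
From S ≡ 615 (mod 1092) write S = 615 + 1092t. Substituting into S ≡ 0 (mod 5) gives 1092t ≡ 0 (mod 5), and since 2⁻¹ ≡ 3 (mod 5), t ≡ 0. Hence S ≡ 615 + 1092·0 = 615 (mod 5460).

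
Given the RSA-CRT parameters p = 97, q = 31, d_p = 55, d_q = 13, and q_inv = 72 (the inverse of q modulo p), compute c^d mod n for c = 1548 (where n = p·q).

1852

m₁ = c^(d_p) mod p: c ≡ 93 (mod 97), and 93^55 mod 97 = 9.
m₂ = c^(d_q) mod q: c ≡ 29 (mod 31), and 29^13 mod 31 = 23.
h = q_inv·(m₁ − m₂) mod p = 72·(9 − 23) mod 97 = 59.
m = m₂ + h·q = 23 + 59·31 = 1852.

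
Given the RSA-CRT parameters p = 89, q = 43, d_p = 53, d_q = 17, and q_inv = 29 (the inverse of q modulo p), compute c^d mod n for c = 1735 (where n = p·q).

m₁ = c^(d_p) mod p: c ≡ 44 (mod 89), and 44^53 mod 89 = 85.
m₂ = c^(d_q) mod q: c ≡ 15 (mod 43), and 15^17 mod 43 = 40.
h = q_inv·(m₁ − m₂) mod p = 29·(85 − 40) mod 89 = 59.
m = m₂ + h·q = 40 + 59·43 = 2577.

2577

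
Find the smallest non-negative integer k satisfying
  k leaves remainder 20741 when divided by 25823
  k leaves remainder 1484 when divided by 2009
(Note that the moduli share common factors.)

124033

Combine the congruences pairwise.
gcd(25823, 2009) = 49 and 49 | (1484 − 20741), so the pair is consistent; merging gives k ≡ 124033 (mod 1058743), where 1058743 = lcm(25823, 2009).
The solution is unique modulo lcm(25823, 2009) = 1058743.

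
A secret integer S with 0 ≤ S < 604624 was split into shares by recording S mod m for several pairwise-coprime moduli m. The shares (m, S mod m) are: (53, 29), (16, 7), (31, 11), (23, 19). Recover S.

From S ≡ 29 (mod 53) write S = 29 + 53t. Substituting into S ≡ 7 (mod 16) gives 53t ≡ 10 (mod 16), and since 5⁻¹ ≡ 13 (mod 16), t ≡ 2. Hence S ≡ 29 + 53·2 = 135 (mod 848).
From S ≡ 135 (mod 848) write S = 135 + 848t. Substituting into S ≡ 11 (mod 31) gives 848t ≡ 0 (mod 31), and since 11⁻¹ ≡ 17 (mod 31), t ≡ 0. Hence S ≡ 135 + 848·0 = 135 (mod 26288).
From S ≡ 135 (mod 26288) write S = 135 + 26288t. Substituting into S ≡ 19 (mod 23) gives 26288t ≡ 22 (mod 23), and since 22⁻¹ ≡ 22 (mod 23), t ≡ 1. Hence S ≡ 135 + 26288·1 = 26423 (mod 604624).

26423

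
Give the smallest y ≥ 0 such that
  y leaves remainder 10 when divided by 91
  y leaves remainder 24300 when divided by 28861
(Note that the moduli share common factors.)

226327

Combine the congruences pairwise.
gcd(91, 28861) = 7 and 7 | (24300 − 10), so the pair is consistent; merging gives y ≡ 226327 (mod 375193), where 375193 = lcm(91, 28861).
The solution is unique modulo lcm(91, 28861) = 375193.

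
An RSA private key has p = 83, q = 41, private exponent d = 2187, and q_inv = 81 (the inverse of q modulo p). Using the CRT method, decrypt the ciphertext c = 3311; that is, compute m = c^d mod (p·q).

1622

d_p = d mod (p−1) = 2187 mod 82 = 55; d_q = d mod (q−1) = 27.
m₁ = c^(d_p) mod p: c ≡ 74 (mod 83), and 74^55 mod 83 = 45.
m₂ = c^(d_q) mod q: c ≡ 31 (mod 41), and 31^27 mod 41 = 23.
h = q_inv·(m₁ − m₂) mod p = 81·(45 − 23) mod 83 = 39.
m = m₂ + h·q = 23 + 39·41 = 1622.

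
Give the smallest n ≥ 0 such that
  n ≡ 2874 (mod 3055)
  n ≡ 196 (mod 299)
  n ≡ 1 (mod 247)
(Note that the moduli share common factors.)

818559

Combine the congruences pairwise.
gcd(3055, 299) = 13 and 13 | (196 − 2874), so the pair is consistent; merging gives n ≡ 45644 (mod 70265), where 70265 = lcm(3055, 299).
gcd(70265, 247) = 13 and 13 | (1 − 45644), so the pair is consistent; merging gives n ≡ 818559 (mod 1335035), where 1335035 = lcm(70265, 247).
The solution is unique modulo lcm(3055, 299, 247) = 1335035.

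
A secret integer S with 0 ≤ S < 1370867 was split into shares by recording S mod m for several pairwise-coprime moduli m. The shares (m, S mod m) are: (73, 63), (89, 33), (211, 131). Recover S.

Combine the congruences pairwise.
From S ≡ 63 (mod 73) write S = 63 + 73t. Substituting into S ≡ 33 (mod 89) gives 73t ≡ 59 (mod 89), and since 73⁻¹ ≡ 50 (mod 89), t ≡ 13. Hence S ≡ 63 + 73·13 = 1012 (mod 6497).
From S ≡ 1012 (mod 6497) write S = 1012 + 6497t. Substituting into S ≡ 131 (mod 211) gives 6497t ≡ 174 (mod 211), and since 167⁻¹ ≡ 187 (mod 211), t ≡ 44. Hence S ≡ 1012 + 6497·44 = 286880 (mod 1370867).

286880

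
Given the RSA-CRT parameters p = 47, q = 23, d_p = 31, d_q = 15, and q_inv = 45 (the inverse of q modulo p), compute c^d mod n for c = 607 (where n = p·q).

29

m₁ = c^(d_p) mod p: c ≡ 43 (mod 47), and 43^31 mod 47 = 29.
m₂ = c^(d_q) mod q: c ≡ 9 (mod 23), and 9^15 mod 23 = 6.
h = q_inv·(m₁ − m₂) mod p = 45·(29 − 6) mod 47 = 1.
m = m₂ + h·q = 6 + 1·23 = 29.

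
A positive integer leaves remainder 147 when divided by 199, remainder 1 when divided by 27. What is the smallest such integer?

1540

From m ≡ 147 (mod 199) write m = 147 + 199t. Substituting into m ≡ 1 (mod 27) gives 199t ≡ 16 (mod 27), and since 10⁻¹ ≡ 19 (mod 27), t ≡ 7. Hence m ≡ 147 + 199·7 = 1540 (mod 5373).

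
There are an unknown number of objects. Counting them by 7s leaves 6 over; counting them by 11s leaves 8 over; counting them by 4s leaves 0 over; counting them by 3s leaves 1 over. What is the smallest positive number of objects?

580

The moduli are pairwise coprime; M = 7·11·4·3 = 924.
M/7 = 132; 132 ≡ 6 (mod 7); 6·6 ≡ 1, so inverse 6.
M/11 = 84; 84 ≡ 7 (mod 11); 7·8 ≡ 1, so inverse 8.
M/4 = 231; 231 ≡ 3 (mod 4); 3·3 ≡ 1, so inverse 3.
M/3 = 308; 308 ≡ 2 (mod 3); 2·2 ≡ 1, so inverse 2.
N ≡ 6·132·6 + 8·84·8 + 0·231·3 + 1·308·2 = 10744.
10744 mod 924 = 580.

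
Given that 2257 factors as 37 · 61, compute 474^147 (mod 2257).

2136

Mod 37: 474 ≡ 30; by Fermat, exponent reduces to 147 mod 36 = 3; 30^3 ≡ 27 (mod 37).
Mod 61: 474 ≡ 47; by Fermat, exponent reduces to 147 mod 60 = 27; 47^27 ≡ 1 (mod 61).
Combine by CRT: x ≡ 27 (mod 37), x ≡ 1 (mod 61) ⇒ x ≡ 2136 (mod 2257).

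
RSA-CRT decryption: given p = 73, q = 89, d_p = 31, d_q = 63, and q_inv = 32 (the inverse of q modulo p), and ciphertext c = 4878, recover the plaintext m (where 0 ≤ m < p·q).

5879

m₁ = c^(d_p) mod p: c ≡ 60 (mod 73), and 60^31 mod 73 = 39.
m₂ = c^(d_q) mod q: c ≡ 72 (mod 89), and 72^63 mod 89 = 5.
h = q_inv·(m₁ − m₂) mod p = 32·(39 − 5) mod 73 = 66.
m = m₂ + h·q = 5 + 66·89 = 5879.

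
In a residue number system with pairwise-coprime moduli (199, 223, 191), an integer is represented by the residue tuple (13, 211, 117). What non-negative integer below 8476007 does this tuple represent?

3537437

From x ≡ 13 (mod 199) write x = 13 + 199t. Substituting into x ≡ 211 (mod 223) gives 199t ≡ 198 (mod 223), and since 199⁻¹ ≡ 65 (mod 223), t ≡ 159. Hence x ≡ 13 + 199·159 = 31654 (mod 44377).
From x ≡ 31654 (mod 44377) write x = 31654 + 44377t. Substituting into x ≡ 117 (mod 191) gives 44377t ≡ 169 (mod 191), and since 65⁻¹ ≡ 144 (mod 191), t ≡ 79. Hence x ≡ 31654 + 44377·79 = 3537437 (mod 8476007).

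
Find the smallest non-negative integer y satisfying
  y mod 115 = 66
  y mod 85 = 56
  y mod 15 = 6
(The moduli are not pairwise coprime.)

5241

gcd(115, 85) = 5 and 5 | (56 − 66), so the pair is consistent; merging gives y ≡ 1331 (mod 1955), where 1955 = lcm(115, 85).
gcd(1955, 15) = 5 and 5 | (6 − 1331), so the pair is consistent; merging gives y ≡ 5241 (mod 5865), where 5865 = lcm(1955, 15).
The solution is unique modulo lcm(115, 85, 15) = 5865.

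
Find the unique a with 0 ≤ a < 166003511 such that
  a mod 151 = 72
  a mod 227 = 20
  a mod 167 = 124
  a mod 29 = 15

The moduli are pairwise coprime; N = 151·227·167·29 = 166003511.
N/151 = 1099361; 1099361 ≡ 81 (mod 151); 81·110 ≡ 1, so inverse 110.
N/227 = 731293; 731293 ≡ 126 (mod 227); 126·218 ≡ 1, so inverse 218.
N/167 = 994033; 994033 ≡ 49 (mod 167); 49·75 ≡ 1, so inverse 75.
N/29 = 5724259; 5724259 ≡ 7 (mod 29); 7·25 ≡ 1, so inverse 25.
a ≡ 72·1099361·110 + 20·731293·218 + 124·994033·75 + 15·5724259·25 = 23286480625.
23286480625 mod 166003511 = 45989085.

45989085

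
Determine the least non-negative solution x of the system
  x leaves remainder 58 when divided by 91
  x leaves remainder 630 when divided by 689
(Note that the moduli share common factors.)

2697

Combine the congruences pairwise.
gcd(91, 689) = 13 and 13 | (630 − 58), so the pair is consistent; merging gives x ≡ 2697 (mod 4823), where 4823 = lcm(91, 689).
The solution is unique modulo lcm(91, 689) = 4823.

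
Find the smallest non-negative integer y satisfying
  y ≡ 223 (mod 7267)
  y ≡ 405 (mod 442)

72893

gcd(7267, 442) = 13 and 13 | (405 − 223), so the pair is consistent; merging gives y ≡ 72893 (mod 247078), where 247078 = lcm(7267, 442).
The solution is unique modulo lcm(7267, 442) = 247078.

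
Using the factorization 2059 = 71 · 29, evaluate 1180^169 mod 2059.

Mod 71: 1180 ≡ 44; by Fermat, exponent reduces to 169 mod 70 = 29; 44^29 ≡ 33 (mod 71).
Mod 29: 1180 ≡ 20; by Fermat, exponent reduces to 169 mod 28 = 1; 20^1 ≡ 20 (mod 29).
Combine by CRT: x ≡ 33 (mod 71), x ≡ 20 (mod 29) ⇒ x ≡ 2021 (mod 2059).

2021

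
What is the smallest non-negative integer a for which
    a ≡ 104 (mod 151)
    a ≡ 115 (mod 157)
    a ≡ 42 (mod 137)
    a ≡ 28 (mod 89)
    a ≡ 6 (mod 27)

The moduli are pairwise coprime; N = 151·157·137·89·27 = 7804605177.
N/151 = 51686127; 51686127 ≡ 35 (mod 151); 35·82 ≡ 1, so inverse 82.
N/157 = 49710861; 49710861 ≡ 108 (mod 157); 108·16 ≡ 1, so inverse 16.
N/137 = 56967921; 56967921 ≡ 33 (mod 137); 33·54 ≡ 1, so inverse 54.
N/89 = 87692193; 87692193 ≡ 48 (mod 89); 48·13 ≡ 1, so inverse 13.
N/27 = 289059451; 289059451 ≡ 16 (mod 27); 16·22 ≡ 1, so inverse 22.
a ≡ 104·51686127·82 + 115·49710861·16 + 42·56967921·54 + 28·87692193·13 + 6·289059451·22 = 731526325908.
731526325908 mod 7804605177 = 5698044447.

5698044447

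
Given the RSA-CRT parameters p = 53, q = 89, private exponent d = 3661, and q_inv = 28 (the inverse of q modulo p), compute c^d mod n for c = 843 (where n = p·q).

d_p = d mod (p−1) = 3661 mod 52 = 21; d_q = d mod (q−1) = 53.
m₁ = c^(d_p) mod p: c ≡ 48 (mod 53), and 48^21 mod 53 = 26.
m₂ = c^(d_q) mod q: c ≡ 42 (mod 89), and 42^53 mod 89 = 9.
h = q_inv·(m₁ − m₂) mod p = 28·(26 − 9) mod 53 = 52.
m = m₂ + h·q = 9 + 52·89 = 4637.

4637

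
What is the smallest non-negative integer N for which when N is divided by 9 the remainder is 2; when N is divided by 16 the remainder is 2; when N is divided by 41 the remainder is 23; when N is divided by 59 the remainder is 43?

283538

The moduli are pairwise coprime; M = 9·16·41·59 = 348336.
M/9 = 38704; 38704 ≡ 4 (mod 9); 4·7 ≡ 1, so inverse 7.
M/16 = 21771; 21771 ≡ 11 (mod 16); 11·3 ≡ 1, so inverse 3.
M/41 = 8496; 8496 ≡ 9 (mod 41); 9·32 ≡ 1, so inverse 32.
M/59 = 5904; 5904 ≡ 4 (mod 59); 4·15 ≡ 1, so inverse 15.
N ≡ 2·38704·7 + 2·21771·3 + 23·8496·32 + 43·5904·15 = 10733618.
10733618 mod 348336 = 283538.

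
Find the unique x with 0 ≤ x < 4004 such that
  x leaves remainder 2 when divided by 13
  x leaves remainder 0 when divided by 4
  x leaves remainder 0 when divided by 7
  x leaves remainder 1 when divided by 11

2212

From x ≡ 2 (mod 13) write x = 2 + 13t. Substituting into x ≡ 0 (mod 4) gives 13t ≡ 2 (mod 4), and since 1⁻¹ ≡ 1 (mod 4), t ≡ 2. Hence x ≡ 2 + 13·2 = 28 (mod 52).
From x ≡ 28 (mod 52) write x = 28 + 52t. Substituting into x ≡ 0 (mod 7) gives 52t ≡ 0 (mod 7), and since 3⁻¹ ≡ 5 (mod 7), t ≡ 0. Hence x ≡ 28 + 52·0 = 28 (mod 364).
From x ≡ 28 (mod 364) write x = 28 + 364t. Substituting into x ≡ 1 (mod 11) gives 364t ≡ 6 (mod 11), and since 1⁻¹ ≡ 1 (mod 11), t ≡ 6. Hence x ≡ 28 + 364·6 = 2212 (mod 4004).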